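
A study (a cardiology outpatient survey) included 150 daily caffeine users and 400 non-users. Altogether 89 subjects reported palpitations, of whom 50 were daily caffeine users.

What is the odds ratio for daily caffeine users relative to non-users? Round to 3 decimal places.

daily caffeine users without the outcome: 150 − 50 = 100
non-users with the outcome: 89 − 50 = 39
non-users without the outcome: 400 − 39 = 361
OR = (50 × 361) / (100 × 39) = 18050/3900 ≈ 4.628

OR ≈ 4.628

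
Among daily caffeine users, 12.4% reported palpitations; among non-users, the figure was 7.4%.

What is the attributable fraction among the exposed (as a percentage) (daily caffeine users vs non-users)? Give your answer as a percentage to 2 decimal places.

AR% = (0.1240 − 0.0740) / 0.1240 = 0.4032 → 40.32%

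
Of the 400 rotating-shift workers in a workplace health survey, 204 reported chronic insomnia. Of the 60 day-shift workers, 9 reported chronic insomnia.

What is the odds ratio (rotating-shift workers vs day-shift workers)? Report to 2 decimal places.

odds, rotating-shift workers = 204/196 = 1.0408
odds, day-shift workers = 9/51 = 0.1765
OR = 1.0408 / 0.1765 = 5.90

5.90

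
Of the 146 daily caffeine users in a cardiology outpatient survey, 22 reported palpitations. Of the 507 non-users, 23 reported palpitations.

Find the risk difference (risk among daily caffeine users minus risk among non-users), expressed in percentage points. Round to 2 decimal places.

risk, daily caffeine users = 22/146 = 0.15068
risk, non-users = 23/507 = 0.04536
risk difference = 0.15068 − 0.04536 = 0.10532 → 10.53 percentage points

RD = 10.53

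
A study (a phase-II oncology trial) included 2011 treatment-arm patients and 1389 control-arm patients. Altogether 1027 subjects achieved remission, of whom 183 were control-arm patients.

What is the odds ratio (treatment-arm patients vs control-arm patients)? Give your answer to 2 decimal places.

OR: 4.77

treatment-arm patients with the outcome: 1027 − 183 = 844
treatment-arm patients without the outcome: 2011 − 844 = 1167
control-arm patients without the outcome: 1389 − 183 = 1206
odds, treatment-arm patients = 844/1167 = 0.7232
odds, control-arm patients = 183/1206 = 0.1517
OR = 0.7232 / 0.1517 = 4.77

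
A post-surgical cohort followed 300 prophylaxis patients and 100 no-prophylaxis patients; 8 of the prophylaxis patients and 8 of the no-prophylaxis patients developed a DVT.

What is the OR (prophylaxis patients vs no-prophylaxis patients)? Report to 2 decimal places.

OR = (8 × 92) / (292 × 8) = 736/2336 ≈ 0.32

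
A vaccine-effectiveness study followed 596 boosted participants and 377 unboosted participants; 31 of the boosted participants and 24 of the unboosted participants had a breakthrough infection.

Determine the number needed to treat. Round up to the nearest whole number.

risk, boosted participants = 31/596 = 0.052013
risk, unboosted participants = 24/377 = 0.063660
absolute risk difference = 0.011647
1 / 0.011647 = 85.859 → round up → 86

86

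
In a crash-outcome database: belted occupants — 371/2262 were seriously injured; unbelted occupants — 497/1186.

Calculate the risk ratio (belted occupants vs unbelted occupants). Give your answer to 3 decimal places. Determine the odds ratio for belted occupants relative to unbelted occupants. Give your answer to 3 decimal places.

RR = 0.391; OR = 0.272

risk, belted occupants = 371/2262 = 0.1640
risk, unbelted occupants = 497/1186 = 0.4191
RR = 0.1640 / 0.4191 = 0.391
OR = (371 × 689) / (1891 × 497) = 255619/939827 ≈ 0.272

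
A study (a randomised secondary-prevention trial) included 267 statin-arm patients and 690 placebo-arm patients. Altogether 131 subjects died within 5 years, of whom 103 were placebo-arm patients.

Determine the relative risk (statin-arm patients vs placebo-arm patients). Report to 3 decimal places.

statin-arm patients with the outcome: 131 − 103 = 28
statin-arm patients without the outcome: 267 − 28 = 239
placebo-arm patients without the outcome: 690 − 103 = 587
risk, statin-arm patients = 28/267 = 0.1049
risk, placebo-arm patients = 103/690 = 0.1493
RR = 0.1049 / 0.1493 = 0.703

0.703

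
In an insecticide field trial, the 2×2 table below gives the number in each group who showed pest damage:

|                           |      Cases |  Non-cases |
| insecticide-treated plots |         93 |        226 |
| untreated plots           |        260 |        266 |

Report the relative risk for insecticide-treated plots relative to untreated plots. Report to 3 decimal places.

0.590

risk, insecticide-treated plots = 93/319 = 0.2915
risk, untreated plots = 260/526 = 0.4943
RR = 0.2915 / 0.4943 = 0.590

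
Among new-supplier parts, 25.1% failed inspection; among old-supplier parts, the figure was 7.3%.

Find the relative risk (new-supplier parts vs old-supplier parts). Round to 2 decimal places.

RR = 0.2510 / 0.0730 = 3.44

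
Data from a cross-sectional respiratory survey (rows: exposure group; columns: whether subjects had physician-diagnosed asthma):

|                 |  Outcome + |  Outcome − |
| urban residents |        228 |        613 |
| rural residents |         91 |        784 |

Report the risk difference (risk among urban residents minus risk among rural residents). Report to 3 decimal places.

RD: 0.167

risk, urban residents = 228/841 = 0.2711
risk, rural residents = 91/875 = 0.1040
risk difference = 0.2711 − 0.1040 = 0.167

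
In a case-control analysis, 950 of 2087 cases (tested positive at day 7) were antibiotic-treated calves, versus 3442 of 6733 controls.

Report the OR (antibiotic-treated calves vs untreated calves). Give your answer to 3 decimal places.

OR = (950 × 3291) / (3442 × 1137) = 3126450/3913554 ≈ 0.799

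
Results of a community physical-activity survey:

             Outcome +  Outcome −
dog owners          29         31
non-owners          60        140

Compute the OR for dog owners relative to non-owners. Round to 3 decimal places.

odds, dog owners = 29/31 = 0.9355
odds, non-owners = 60/140 = 0.4286
OR = 0.9355 / 0.4286 = 2.183

OR = 2.183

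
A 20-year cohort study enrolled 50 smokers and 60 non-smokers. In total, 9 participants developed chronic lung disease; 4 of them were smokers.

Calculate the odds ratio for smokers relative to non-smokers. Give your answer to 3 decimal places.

OR: 0.957

smokers without the outcome: 50 − 4 = 46
non-smokers with the outcome: 9 − 4 = 5
non-smokers without the outcome: 60 − 5 = 55
odds, smokers = 4/46 = 0.0870
odds, non-smokers = 5/55 = 0.0909
OR = 0.0870 / 0.0909 = 0.957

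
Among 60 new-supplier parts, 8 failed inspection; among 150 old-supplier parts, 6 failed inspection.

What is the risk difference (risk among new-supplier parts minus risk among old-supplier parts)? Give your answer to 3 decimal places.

risk, new-supplier parts = 8/60 = 0.13333
risk, old-supplier parts = 6/150 = 0.04000
risk difference = 0.13333 − 0.04000 = 0.093

0.093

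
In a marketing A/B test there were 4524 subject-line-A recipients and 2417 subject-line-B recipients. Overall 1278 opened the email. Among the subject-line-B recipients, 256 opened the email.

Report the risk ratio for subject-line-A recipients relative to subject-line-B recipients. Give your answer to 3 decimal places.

subject-line-A recipients with the outcome: 1278 − 256 = 1022
subject-line-A recipients without the outcome: 4524 − 1022 = 3502
subject-line-B recipients without the outcome: 2417 − 256 = 2161
risk, subject-line-A recipients = 1022/4524 = 0.2259
risk, subject-line-B recipients = 256/2417 = 0.1059
RR = 0.2259 / 0.1059 = 2.133

2.133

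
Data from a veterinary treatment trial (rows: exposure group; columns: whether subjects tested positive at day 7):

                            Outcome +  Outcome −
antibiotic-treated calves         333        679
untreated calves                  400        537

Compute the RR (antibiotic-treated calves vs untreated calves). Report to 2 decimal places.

RR ≈ 0.77

risk, antibiotic-treated calves = 333/1012 = 0.3291
risk, untreated calves = 400/937 = 0.4269
RR = 0.3291 / 0.4269 = 0.77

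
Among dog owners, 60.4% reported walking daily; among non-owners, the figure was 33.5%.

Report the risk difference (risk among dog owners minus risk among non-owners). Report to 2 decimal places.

risk difference = 0.6040 − 0.3350 = 0.27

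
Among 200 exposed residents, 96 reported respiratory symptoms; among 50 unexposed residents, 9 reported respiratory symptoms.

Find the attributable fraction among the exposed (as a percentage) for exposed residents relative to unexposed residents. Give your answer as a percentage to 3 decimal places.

risk, exposed residents = 96/200 = 0.4800
risk, unexposed residents = 9/50 = 0.1800
AR% = (0.4800 − 0.1800) / 0.4800 = 0.6250 → 62.500%

AR% = 62.500%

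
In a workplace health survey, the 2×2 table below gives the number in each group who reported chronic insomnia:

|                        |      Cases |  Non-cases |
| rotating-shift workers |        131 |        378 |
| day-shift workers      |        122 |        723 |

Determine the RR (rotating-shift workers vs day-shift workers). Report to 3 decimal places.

RR: 1.783

risk, rotating-shift workers = 131/509 = 0.2574
risk, day-shift workers = 122/845 = 0.1444
RR = 0.2574 / 0.1444 = 1.783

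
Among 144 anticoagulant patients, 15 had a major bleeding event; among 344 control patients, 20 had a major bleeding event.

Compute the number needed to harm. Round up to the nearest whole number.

22

risk, anticoagulant patients = 15/144 = 0.104167
risk, control patients = 20/344 = 0.058140
absolute risk difference = 0.046027
1 / 0.046027 = 21.726 → round up → 22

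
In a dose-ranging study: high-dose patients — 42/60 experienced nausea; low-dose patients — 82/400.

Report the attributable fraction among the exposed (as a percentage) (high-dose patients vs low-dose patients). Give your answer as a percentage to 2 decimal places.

risk, high-dose patients = 42/60 = 0.7000
risk, low-dose patients = 82/400 = 0.2050
AR% = (0.7000 − 0.2050) / 0.7000 = 0.7071 → 70.71%

70.71%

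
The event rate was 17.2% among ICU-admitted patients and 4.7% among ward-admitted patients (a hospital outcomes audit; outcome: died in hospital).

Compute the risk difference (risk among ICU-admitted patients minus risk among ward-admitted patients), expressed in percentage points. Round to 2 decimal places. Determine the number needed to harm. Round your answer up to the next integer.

risk difference = 0.17200 − 0.04700 = 0.12500 → 12.50 percentage points
absolute risk difference = 0.125000
1 / 0.125000 = 8.000 → round up → 8

RD = 12.50; NNH = 8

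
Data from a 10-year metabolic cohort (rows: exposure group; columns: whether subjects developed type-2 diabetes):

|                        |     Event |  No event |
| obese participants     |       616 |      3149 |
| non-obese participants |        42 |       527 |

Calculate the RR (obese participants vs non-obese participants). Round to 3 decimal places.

RR ≈ 2.217

risk, obese participants = 616/3765 = 0.1636
risk, non-obese participants = 42/569 = 0.0738
RR = 0.1636 / 0.0738 = 2.217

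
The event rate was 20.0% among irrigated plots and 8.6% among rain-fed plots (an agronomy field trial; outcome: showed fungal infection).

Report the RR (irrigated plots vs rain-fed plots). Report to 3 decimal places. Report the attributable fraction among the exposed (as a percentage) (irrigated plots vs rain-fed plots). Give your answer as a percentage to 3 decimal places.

RR = 2.326; AR% = 57.000%

RR = 0.2000 / 0.0860 = 2.326
AR% = (0.2000 − 0.0860) / 0.2000 = 0.5700 → 57.000%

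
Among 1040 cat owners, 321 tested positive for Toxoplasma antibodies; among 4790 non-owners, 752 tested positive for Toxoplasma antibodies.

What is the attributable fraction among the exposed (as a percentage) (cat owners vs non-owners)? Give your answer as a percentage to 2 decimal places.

risk, cat owners = 321/1040 = 0.3087
risk, non-owners = 752/4790 = 0.1570
AR% = (0.3087 − 0.1570) / 0.3087 = 0.4914 → 49.14%

49.14%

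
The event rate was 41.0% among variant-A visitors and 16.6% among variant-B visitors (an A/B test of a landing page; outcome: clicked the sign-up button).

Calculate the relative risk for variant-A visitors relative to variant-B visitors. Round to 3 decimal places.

RR = 0.4100 / 0.1660 = 2.470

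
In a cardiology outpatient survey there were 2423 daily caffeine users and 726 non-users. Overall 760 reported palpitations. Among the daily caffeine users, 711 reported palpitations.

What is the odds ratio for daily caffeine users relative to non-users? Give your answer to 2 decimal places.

OR: 5.74

daily caffeine users without the outcome: 2423 − 711 = 1712
non-users with the outcome: 760 − 711 = 49
non-users without the outcome: 726 − 49 = 677
OR = (711 × 677) / (1712 × 49) = 481347/83888 ≈ 5.74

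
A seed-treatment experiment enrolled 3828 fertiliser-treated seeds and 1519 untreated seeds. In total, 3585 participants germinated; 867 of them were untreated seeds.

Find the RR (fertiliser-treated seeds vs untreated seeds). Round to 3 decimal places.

1.244

fertiliser-treated seeds with the outcome: 3585 − 867 = 2718
fertiliser-treated seeds without the outcome: 3828 − 2718 = 1110
untreated seeds without the outcome: 1519 − 867 = 652
risk, fertiliser-treated seeds = 2718/3828 = 0.7100
risk, untreated seeds = 867/1519 = 0.5708
RR = 0.7100 / 0.5708 = 1.244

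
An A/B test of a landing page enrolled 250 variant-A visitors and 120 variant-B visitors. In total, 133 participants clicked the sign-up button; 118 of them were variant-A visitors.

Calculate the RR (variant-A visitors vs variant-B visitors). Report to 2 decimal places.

RR ≈ 3.78

variant-A visitors without the outcome: 250 − 118 = 132
variant-B visitors with the outcome: 133 − 118 = 15
variant-B visitors without the outcome: 120 − 15 = 105
risk, variant-A visitors = 118/250 = 0.4720
risk, variant-B visitors = 15/120 = 0.1250
RR = 0.4720 / 0.1250 = 3.78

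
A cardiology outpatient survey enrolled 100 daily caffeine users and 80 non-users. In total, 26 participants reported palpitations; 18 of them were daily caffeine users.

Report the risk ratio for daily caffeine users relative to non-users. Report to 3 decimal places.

1.800

daily caffeine users without the outcome: 100 − 18 = 82
non-users with the outcome: 26 − 18 = 8
non-users without the outcome: 80 − 8 = 72
risk, daily caffeine users = 18/100 = 0.1800
risk, non-users = 8/80 = 0.1000
RR = 0.1800 / 0.1000 = 1.800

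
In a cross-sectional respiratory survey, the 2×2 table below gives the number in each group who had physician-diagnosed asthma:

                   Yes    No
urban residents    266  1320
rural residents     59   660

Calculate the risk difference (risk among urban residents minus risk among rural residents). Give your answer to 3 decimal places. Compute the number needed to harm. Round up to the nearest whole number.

RD = 0.086; NNH = 12

risk, urban residents = 266/1586 = 0.1677
risk, rural residents = 59/719 = 0.0821
risk difference = 0.1677 − 0.0821 = 0.086
absolute risk difference = 0.085659
1 / 0.085659 = 11.674 → round up → 12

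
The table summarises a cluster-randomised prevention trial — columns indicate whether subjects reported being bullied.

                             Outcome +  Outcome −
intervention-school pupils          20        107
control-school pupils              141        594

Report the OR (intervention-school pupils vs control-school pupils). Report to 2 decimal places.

OR = (20 × 594) / (107 × 141) = 11880/15087 ≈ 0.79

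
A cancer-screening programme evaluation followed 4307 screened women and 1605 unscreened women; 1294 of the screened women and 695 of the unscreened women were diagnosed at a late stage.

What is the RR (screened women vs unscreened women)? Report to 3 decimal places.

risk, screened women = 1294/4307 = 0.3004
risk, unscreened women = 695/1605 = 0.4330
RR = 0.3004 / 0.4330 = 0.694

RR: 0.694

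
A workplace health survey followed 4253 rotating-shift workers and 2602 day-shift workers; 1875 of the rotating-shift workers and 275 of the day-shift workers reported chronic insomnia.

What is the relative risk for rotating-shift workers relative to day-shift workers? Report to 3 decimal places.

RR: 4.171

risk, rotating-shift workers = 1875/4253 = 0.4409
risk, day-shift workers = 275/2602 = 0.1057
RR = 0.4409 / 0.1057 = 4.171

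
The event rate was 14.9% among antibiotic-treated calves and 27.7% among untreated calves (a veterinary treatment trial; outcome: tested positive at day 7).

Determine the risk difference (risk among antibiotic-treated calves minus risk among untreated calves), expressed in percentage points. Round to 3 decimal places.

RD: -12.800

risk difference = 0.1490 − 0.2770 = -0.1280 → -12.800 percentage points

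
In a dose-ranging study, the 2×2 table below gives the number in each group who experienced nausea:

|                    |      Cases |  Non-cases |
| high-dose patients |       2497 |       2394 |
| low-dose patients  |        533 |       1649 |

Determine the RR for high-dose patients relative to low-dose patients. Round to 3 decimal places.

RR = 2.090

risk, high-dose patients = 2497/4891 = 0.5105
risk, low-dose patients = 533/2182 = 0.2443
RR = 0.5105 / 0.2443 = 2.090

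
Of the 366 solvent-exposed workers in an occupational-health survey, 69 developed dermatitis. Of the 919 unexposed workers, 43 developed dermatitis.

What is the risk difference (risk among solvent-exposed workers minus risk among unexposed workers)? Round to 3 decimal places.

risk, solvent-exposed workers = 69/366 = 0.18852
risk, unexposed workers = 43/919 = 0.04679
risk difference = 0.18852 − 0.04679 = 0.142

0.142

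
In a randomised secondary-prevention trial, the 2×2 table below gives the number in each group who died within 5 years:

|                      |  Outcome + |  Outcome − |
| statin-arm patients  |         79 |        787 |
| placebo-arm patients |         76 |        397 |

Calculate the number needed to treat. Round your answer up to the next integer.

risk, statin-arm patients = 79/866 = 0.091224
risk, placebo-arm patients = 76/473 = 0.160677
absolute risk difference = 0.069453
1 / 0.069453 = 14.398 → round up → 15

15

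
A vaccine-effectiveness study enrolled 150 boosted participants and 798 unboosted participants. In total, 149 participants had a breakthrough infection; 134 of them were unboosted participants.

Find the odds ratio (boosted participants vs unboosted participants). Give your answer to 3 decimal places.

boosted participants with the outcome: 149 − 134 = 15
boosted participants without the outcome: 150 − 15 = 135
unboosted participants without the outcome: 798 − 134 = 664
odds, boosted participants = 15/135 = 0.1111
odds, unboosted participants = 134/664 = 0.2018
OR = 0.1111 / 0.2018 = 0.551

0.551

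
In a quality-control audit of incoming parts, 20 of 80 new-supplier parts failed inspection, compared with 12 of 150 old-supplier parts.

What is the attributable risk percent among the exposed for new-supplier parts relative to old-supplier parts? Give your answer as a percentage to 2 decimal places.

AR%: 68.00%

risk, new-supplier parts = 20/80 = 0.2500
risk, old-supplier parts = 12/150 = 0.0800
AR% = (0.2500 − 0.0800) / 0.2500 = 0.6800 → 68.00%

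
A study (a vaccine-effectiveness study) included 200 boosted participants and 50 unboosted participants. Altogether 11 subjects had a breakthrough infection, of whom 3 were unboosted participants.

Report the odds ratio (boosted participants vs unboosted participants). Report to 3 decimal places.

boosted participants with the outcome: 11 − 3 = 8
boosted participants without the outcome: 200 − 8 = 192
unboosted participants without the outcome: 50 − 3 = 47
OR = (8 × 47) / (192 × 3) = 376/576 ≈ 0.653

0.653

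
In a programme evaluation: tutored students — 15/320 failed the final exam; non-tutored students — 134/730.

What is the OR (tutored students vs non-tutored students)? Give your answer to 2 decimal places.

OR = (15 × 596) / (305 × 134) = 8940/40870 ≈ 0.22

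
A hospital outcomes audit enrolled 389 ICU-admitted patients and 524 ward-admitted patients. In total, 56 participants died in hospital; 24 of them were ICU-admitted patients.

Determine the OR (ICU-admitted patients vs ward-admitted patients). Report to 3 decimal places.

ICU-admitted patients without the outcome: 389 − 24 = 365
ward-admitted patients with the outcome: 56 − 24 = 32
ward-admitted patients without the outcome: 524 − 32 = 492
OR = (24 × 492) / (365 × 32) = 11808/11680 ≈ 1.011

OR: 1.011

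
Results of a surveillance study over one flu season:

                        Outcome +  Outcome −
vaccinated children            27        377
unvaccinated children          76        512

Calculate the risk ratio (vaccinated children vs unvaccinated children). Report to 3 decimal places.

risk, vaccinated children = 27/404 = 0.0668
risk, unvaccinated children = 76/588 = 0.1293
RR = 0.0668 / 0.1293 = 0.517

0.517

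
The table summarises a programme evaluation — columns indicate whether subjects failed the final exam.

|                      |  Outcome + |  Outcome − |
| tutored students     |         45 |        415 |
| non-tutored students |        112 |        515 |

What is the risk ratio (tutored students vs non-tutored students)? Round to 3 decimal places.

0.548

risk, tutored students = 45/460 = 0.0978
risk, non-tutored students = 112/627 = 0.1786
RR = 0.0978 / 0.1786 = 0.548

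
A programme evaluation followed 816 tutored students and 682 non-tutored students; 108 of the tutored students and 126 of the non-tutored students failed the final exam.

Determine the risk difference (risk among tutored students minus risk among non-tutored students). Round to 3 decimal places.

RD = -0.052

risk, tutored students = 108/816 = 0.1324
risk, non-tutored students = 126/682 = 0.1848
risk difference = 0.1324 − 0.1848 = -0.052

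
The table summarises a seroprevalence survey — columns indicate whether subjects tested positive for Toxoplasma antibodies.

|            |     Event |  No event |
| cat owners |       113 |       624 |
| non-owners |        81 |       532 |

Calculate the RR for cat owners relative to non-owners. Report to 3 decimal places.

RR ≈ 1.160

risk, cat owners = 113/737 = 0.1533
risk, non-owners = 81/613 = 0.1321
RR = 0.1533 / 0.1321 = 1.160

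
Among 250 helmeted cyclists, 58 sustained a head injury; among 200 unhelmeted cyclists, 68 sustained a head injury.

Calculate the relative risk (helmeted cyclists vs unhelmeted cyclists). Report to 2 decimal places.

risk, helmeted cyclists = 58/250 = 0.2320
risk, unhelmeted cyclists = 68/200 = 0.3400
RR = 0.2320 / 0.3400 = 0.68

RR = 0.68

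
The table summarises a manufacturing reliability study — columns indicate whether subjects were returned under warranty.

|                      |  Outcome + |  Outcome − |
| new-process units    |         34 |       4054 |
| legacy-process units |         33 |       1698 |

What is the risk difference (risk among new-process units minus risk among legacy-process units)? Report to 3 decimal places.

risk, new-process units = 34/4088 = 0.00832
risk, legacy-process units = 33/1731 = 0.01906
risk difference = 0.00832 − 0.01906 = -0.011

-0.011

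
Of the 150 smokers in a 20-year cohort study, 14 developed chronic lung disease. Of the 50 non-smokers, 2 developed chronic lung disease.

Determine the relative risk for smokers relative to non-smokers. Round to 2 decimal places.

RR ≈ 2.33

risk, smokers = 14/150 = 0.09333
risk, non-smokers = 2/50 = 0.04000
RR = 0.09333 / 0.04000 = 2.33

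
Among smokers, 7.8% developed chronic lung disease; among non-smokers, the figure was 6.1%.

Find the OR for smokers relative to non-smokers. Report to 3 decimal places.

odds, smokers = 0.0780/0.9220 = 0.0846
odds, non-smokers = 0.0610/0.9390 = 0.0650
OR = 0.0846 / 0.0650 = 1.302

1.302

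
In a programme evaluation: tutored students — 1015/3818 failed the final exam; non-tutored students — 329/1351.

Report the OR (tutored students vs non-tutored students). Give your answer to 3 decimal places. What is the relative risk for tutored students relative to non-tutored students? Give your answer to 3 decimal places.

OR = 1.125; RR = 1.092

OR = (1015 × 1022) / (2803 × 329) = 1037330/922187 ≈ 1.125
risk, tutored students = 1015/3818 = 0.2658
risk, non-tutored students = 329/1351 = 0.2435
RR = 0.2658 / 0.2435 = 1.092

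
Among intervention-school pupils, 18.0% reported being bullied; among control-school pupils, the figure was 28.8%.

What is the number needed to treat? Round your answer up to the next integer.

10

absolute risk difference = 0.108000
1 / 0.108000 = 9.259 → round up → 10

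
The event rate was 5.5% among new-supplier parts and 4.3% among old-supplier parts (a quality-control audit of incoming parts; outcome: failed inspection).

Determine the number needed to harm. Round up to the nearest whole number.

84

absolute risk difference = 0.012000
1 / 0.012000 = 83.333 → round up → 84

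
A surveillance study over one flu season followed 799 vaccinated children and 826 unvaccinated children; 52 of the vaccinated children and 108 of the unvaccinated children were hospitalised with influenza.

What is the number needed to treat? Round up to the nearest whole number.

risk, vaccinated children = 52/799 = 0.065081
risk, unvaccinated children = 108/826 = 0.130751
absolute risk difference = 0.065669
1 / 0.065669 = 15.228 → round up → 16

NNT: 16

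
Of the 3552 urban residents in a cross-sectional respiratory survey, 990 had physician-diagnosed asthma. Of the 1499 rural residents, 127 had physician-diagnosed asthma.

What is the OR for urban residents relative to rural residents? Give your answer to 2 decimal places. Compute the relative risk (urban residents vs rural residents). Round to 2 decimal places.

odds, urban residents = 990/2562 = 0.3864
odds, rural residents = 127/1372 = 0.0926
OR = 0.3864 / 0.0926 = 4.17
risk, urban residents = 990/3552 = 0.2787
risk, rural residents = 127/1499 = 0.0847
RR = 0.2787 / 0.0847 = 3.29

OR = 4.17; RR = 3.29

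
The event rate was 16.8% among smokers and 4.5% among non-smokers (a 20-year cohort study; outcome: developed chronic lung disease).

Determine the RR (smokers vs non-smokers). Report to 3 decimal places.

RR = 0.16800 / 0.04500 = 3.733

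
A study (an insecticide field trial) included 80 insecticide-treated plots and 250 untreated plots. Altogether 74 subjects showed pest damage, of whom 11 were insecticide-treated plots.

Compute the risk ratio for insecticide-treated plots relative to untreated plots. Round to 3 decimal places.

insecticide-treated plots without the outcome: 80 − 11 = 69
untreated plots with the outcome: 74 − 11 = 63
untreated plots without the outcome: 250 − 63 = 187
risk, insecticide-treated plots = 11/80 = 0.1375
risk, untreated plots = 63/250 = 0.2520
RR = 0.1375 / 0.2520 = 0.546

0.546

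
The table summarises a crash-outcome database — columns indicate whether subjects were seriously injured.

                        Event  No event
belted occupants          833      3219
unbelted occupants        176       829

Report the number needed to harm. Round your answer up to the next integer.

risk, belted occupants = 833/4052 = 0.205577
risk, unbelted occupants = 176/1005 = 0.175124
absolute risk difference = 0.030453
1 / 0.030453 = 32.837 → round up → 33

NNH = 33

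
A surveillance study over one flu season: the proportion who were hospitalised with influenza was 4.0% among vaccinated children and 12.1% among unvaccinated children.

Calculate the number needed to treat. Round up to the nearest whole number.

NNT = 13

absolute risk difference = 0.081000
1 / 0.081000 = 12.346 → round up → 13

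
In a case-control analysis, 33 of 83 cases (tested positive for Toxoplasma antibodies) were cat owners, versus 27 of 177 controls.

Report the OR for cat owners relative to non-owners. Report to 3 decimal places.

OR ≈ 3.667

odds, cat owners = 33/27 = 1.2222
odds, non-owners = 50/150 = 0.3333
OR = 1.2222 / 0.3333 = 3.667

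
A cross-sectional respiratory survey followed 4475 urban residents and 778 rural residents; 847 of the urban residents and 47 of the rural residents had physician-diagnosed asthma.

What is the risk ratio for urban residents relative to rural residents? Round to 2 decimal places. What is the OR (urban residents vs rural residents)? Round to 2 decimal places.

risk, urban residents = 847/4475 = 0.1893
risk, rural residents = 47/778 = 0.0604
RR = 0.1893 / 0.0604 = 3.13
odds, urban residents = 847/3628 = 0.2335
odds, rural residents = 47/731 = 0.0643
OR = 0.2335 / 0.0643 = 3.63

RR = 3.13; OR = 3.63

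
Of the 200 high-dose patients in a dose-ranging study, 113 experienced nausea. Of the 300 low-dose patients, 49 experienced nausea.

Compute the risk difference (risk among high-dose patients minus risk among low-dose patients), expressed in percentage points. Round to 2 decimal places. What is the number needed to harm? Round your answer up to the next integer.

RD = 40.17; NNH = 3

risk, high-dose patients = 113/200 = 0.5650
risk, low-dose patients = 49/300 = 0.1633
risk difference = 0.5650 − 0.1633 = 0.4017 → 40.17 percentage points
absolute risk difference = 0.401667
1 / 0.401667 = 2.490 → round up → 3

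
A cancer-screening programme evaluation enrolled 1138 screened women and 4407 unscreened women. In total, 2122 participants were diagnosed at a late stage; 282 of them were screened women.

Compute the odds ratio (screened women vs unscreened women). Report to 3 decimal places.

OR = 0.460

screened women without the outcome: 1138 − 282 = 856
unscreened women with the outcome: 2122 − 282 = 1840
unscreened women without the outcome: 4407 − 1840 = 2567
OR = (282 × 2567) / (856 × 1840) = 723894/1575040 ≈ 0.460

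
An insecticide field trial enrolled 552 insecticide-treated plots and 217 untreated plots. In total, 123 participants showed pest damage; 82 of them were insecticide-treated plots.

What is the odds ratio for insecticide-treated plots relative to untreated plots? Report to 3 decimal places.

insecticide-treated plots without the outcome: 552 − 82 = 470
untreated plots with the outcome: 123 − 82 = 41
untreated plots without the outcome: 217 − 41 = 176
odds, insecticide-treated plots = 82/470 = 0.1745
odds, untreated plots = 41/176 = 0.2330
OR = 0.1745 / 0.2330 = 0.749

0.749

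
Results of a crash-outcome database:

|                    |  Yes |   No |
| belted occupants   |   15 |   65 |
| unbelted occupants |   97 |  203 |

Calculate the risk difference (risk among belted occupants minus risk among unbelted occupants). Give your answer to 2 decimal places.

risk, belted occupants = 15/80 = 0.1875
risk, unbelted occupants = 97/300 = 0.3233
risk difference = 0.1875 − 0.3233 = -0.14

RD = -0.14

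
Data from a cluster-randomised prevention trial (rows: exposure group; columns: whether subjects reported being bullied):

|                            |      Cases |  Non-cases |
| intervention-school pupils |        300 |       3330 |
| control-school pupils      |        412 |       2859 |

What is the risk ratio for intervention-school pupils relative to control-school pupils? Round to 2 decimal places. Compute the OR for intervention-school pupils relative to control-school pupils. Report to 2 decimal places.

risk, intervention-school pupils = 300/3630 = 0.0826
risk, control-school pupils = 412/3271 = 0.1260
RR = 0.0826 / 0.1260 = 0.66
OR = (300 × 2859) / (3330 × 412) = 857700/1371960 ≈ 0.63

RR = 0.66; OR = 0.63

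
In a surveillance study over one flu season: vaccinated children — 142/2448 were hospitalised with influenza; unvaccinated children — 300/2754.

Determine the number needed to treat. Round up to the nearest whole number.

20

risk, vaccinated children = 142/2448 = 0.058007
risk, unvaccinated children = 300/2754 = 0.108932
absolute risk difference = 0.050926
1 / 0.050926 = 19.636 → round up → 20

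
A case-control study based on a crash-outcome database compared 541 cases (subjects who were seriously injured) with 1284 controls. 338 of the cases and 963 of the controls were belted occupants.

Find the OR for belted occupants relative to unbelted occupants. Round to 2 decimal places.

0.56

odds, belted occupants = 338/963 = 0.3510
odds, unbelted occupants = 203/321 = 0.6324
OR = 0.3510 / 0.6324 = 0.56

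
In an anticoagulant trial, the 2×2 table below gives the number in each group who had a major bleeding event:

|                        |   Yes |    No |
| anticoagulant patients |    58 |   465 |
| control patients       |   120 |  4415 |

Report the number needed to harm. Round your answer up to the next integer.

risk, anticoagulant patients = 58/523 = 0.110899
risk, control patients = 120/4535 = 0.026461
absolute risk difference = 0.084438
1 / 0.084438 = 11.843 → round up → 12

12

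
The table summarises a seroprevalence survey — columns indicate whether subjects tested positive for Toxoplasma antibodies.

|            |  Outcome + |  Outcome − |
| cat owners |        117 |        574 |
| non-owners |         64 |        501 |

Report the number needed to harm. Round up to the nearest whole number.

risk, cat owners = 117/691 = 0.169320
risk, non-owners = 64/565 = 0.113274
absolute risk difference = 0.056045
1 / 0.056045 = 17.843 → round up → 18

NNH = 18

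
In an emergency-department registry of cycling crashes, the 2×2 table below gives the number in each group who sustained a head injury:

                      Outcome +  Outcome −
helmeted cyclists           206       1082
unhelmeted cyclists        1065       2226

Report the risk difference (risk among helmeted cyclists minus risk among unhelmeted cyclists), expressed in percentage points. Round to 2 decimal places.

risk, helmeted cyclists = 206/1288 = 0.1599
risk, unhelmeted cyclists = 1065/3291 = 0.3236
risk difference = 0.1599 − 0.3236 = -0.1637 → -16.37 percentage points

RD: -16.37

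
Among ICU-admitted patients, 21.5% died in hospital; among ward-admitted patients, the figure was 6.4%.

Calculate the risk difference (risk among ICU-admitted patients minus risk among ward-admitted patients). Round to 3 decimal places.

risk difference = 0.2150 − 0.0640 = 0.151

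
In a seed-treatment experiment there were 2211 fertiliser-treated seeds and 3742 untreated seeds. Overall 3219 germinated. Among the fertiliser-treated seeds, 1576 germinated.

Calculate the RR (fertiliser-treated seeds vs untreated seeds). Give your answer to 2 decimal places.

RR = 1.62

fertiliser-treated seeds without the outcome: 2211 − 1576 = 635
untreated seeds with the outcome: 3219 − 1576 = 1643
untreated seeds without the outcome: 3742 − 1643 = 2099
risk, fertiliser-treated seeds = 1576/2211 = 0.7128
risk, untreated seeds = 1643/3742 = 0.4391
RR = 0.7128 / 0.4391 = 1.62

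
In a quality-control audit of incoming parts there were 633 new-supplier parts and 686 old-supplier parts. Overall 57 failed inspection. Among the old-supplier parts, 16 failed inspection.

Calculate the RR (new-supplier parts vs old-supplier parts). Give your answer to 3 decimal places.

RR = 2.777

new-supplier parts with the outcome: 57 − 16 = 41
new-supplier parts without the outcome: 633 − 41 = 592
old-supplier parts without the outcome: 686 − 16 = 670
risk, new-supplier parts = 41/633 = 0.06477
risk, old-supplier parts = 16/686 = 0.02332
RR = 0.06477 / 0.02332 = 2.777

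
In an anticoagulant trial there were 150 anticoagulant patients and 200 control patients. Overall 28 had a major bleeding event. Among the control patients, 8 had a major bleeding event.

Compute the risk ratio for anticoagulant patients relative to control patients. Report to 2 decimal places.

3.33

anticoagulant patients with the outcome: 28 − 8 = 20
anticoagulant patients without the outcome: 150 − 20 = 130
control patients without the outcome: 200 − 8 = 192
risk, anticoagulant patients = 20/150 = 0.13333
risk, control patients = 8/200 = 0.04000
RR = 0.13333 / 0.04000 = 3.33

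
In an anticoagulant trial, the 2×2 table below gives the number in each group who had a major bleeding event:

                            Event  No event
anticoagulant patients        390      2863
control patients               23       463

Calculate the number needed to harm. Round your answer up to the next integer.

NNH ≈ 14

risk, anticoagulant patients = 390/3253 = 0.119889
risk, control patients = 23/486 = 0.047325
absolute risk difference = 0.072564
1 / 0.072564 = 13.781 → round up → 14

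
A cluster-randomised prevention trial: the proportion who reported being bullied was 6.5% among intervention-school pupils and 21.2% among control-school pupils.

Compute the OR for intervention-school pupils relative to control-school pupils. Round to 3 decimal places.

odds, intervention-school pupils = 0.0650/0.9350 = 0.0695
odds, control-school pupils = 0.2120/0.7880 = 0.2690
OR = 0.0695 / 0.2690 = 0.258

0.258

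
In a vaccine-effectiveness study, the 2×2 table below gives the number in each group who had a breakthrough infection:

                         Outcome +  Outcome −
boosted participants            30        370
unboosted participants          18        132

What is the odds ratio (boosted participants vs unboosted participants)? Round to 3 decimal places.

odds, boosted participants = 30/370 = 0.0811
odds, unboosted participants = 18/132 = 0.1364
OR = 0.0811 / 0.1364 = 0.595

0.595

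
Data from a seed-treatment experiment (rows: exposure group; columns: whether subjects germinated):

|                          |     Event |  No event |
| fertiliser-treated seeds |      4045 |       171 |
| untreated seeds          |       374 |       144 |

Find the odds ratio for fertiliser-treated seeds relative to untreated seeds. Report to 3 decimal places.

OR = (4045 × 144) / (171 × 374) = 582480/63954 ≈ 9.108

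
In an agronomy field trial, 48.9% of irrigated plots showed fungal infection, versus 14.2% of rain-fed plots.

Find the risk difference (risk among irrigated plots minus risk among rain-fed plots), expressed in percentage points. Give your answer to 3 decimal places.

RD: 34.700

risk difference = 0.4890 − 0.1420 = 0.3470 → 34.700 percentage points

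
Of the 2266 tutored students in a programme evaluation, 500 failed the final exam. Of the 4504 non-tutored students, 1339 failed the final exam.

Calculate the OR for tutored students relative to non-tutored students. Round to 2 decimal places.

OR = (500 × 3165) / (1766 × 1339) = 1582500/2364674 ≈ 0.67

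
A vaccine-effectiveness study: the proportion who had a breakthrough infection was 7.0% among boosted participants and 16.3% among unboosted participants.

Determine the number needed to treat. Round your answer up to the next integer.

NNT ≈ 11

absolute risk difference = 0.093000
1 / 0.093000 = 10.753 → round up → 11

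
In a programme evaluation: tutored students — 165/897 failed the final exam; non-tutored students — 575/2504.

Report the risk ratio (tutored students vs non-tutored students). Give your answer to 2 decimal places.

risk, tutored students = 165/897 = 0.1839
risk, non-tutored students = 575/2504 = 0.2296
RR = 0.1839 / 0.2296 = 0.80

RR: 0.80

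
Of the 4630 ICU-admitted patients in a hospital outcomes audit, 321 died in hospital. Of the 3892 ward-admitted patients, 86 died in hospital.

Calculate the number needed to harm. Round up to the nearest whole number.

risk, ICU-admitted patients = 321/4630 = 0.069330
risk, ward-admitted patients = 86/3892 = 0.022097
absolute risk difference = 0.047234
1 / 0.047234 = 21.171 → round up → 22

22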